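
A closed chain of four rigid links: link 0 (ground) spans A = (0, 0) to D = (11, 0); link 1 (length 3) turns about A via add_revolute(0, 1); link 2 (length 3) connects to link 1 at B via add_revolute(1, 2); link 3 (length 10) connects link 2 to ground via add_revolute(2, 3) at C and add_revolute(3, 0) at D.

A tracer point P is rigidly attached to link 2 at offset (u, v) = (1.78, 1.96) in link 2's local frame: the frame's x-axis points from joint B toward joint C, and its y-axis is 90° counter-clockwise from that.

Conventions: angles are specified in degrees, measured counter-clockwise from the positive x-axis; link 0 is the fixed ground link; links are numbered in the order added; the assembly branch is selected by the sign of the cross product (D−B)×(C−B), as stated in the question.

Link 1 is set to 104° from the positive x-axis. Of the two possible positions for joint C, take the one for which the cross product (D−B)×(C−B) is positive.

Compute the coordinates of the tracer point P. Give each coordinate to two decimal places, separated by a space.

A=(0,0), D=(11.00,0)
B = A + 3.00·(cos104°, sin104°) = (-0.7258, 2.9109)
|BD| = 12.0817
circle(B,3.00) ∩ circle(D,10.00): a=2.2748, h=1.9558
  candidates: C₊=(1.9533,4.2610) cross=23.630; C₋=(1.0108,0.4646) cross=-23.630
  branch + wants cross > 0 → take C=(1.9533,4.2610) (cross=23.630)
ex = (C−B)/|BC| = (0.8930,0.4500); ey = (-0.4500,0.8930)
P = B + 1.78·ex + 1.96·ey = (-0.0183,5.4623)

-0.02 5.46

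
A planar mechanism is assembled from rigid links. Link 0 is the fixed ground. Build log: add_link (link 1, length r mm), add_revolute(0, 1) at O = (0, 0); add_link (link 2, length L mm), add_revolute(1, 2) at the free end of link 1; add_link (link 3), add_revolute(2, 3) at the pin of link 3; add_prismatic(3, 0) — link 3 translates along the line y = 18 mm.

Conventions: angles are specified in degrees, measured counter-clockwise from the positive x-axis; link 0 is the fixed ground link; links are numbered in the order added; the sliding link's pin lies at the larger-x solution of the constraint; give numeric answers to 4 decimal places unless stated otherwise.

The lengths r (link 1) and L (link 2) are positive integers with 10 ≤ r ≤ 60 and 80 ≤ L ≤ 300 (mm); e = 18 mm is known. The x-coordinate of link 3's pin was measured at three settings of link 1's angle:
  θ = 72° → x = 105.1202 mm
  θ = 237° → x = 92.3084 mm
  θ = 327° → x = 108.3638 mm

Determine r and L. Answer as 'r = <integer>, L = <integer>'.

constraint per measurement: (x − r cos θ)² + (r sin θ − e)² = L²
subtracting the θ₁ and θ₂ equations cancels the r² and L² terms:
r = (x₁² − x₂²) / (2[(x₁cos θ₁ + e sin θ₁) − (x₂cos θ₂ + e sin θ₂)]) = 11.0000 → r = 11
L² = (x₁ − r cos θ₁)² + (r sin θ₁ − e)² = 10403.9916 → L = 102.0000 → L = 102
check at θ₃=327°: x = 108.3638 (printed 108.3638) ✓

r = 11, L = 102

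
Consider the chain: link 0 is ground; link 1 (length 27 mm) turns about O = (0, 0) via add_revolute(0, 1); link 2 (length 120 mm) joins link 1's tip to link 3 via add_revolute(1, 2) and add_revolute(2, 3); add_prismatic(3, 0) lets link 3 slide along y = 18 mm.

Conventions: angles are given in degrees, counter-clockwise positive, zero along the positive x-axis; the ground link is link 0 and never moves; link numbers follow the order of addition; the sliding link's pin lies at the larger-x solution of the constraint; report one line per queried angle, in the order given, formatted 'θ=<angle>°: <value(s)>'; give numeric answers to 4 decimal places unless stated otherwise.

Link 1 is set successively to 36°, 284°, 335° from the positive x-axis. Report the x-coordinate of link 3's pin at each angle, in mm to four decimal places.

geometry: r = 27 mm, L = 120 mm, e = 18 mm
θ=36°: crank pin P = (r cos θ, r sin θ) = (21.843459, 15.870202)
θ=36°: h = r sin θ − e = 15.870202 − 18 = -2.129798
θ=36°: x = r cos θ + √(L² − h²) = 21.843459 + 119.981098 = 141.824557
θ=284°: crank pin P = (r cos θ, r sin θ) = (6.531891, -26.197985)
θ=284°: h = r sin θ − e = -26.197985 − 18 = -44.197985
θ=284°: x = r cos θ + √(L² − h²) = 6.531891 + 111.564054 = 118.095945
θ=335°: crank pin P = (r cos θ, r sin θ) = (24.470310, -11.410693)
θ=335°: h = r sin θ − e = -11.410693 − 18 = -29.410693
θ=335°: x = r cos θ + √(L² − h²) = 24.470310 + 116.340067 = 140.810377

θ=36°: 141.8246
θ=284°: 118.0959
θ=335°: 140.8104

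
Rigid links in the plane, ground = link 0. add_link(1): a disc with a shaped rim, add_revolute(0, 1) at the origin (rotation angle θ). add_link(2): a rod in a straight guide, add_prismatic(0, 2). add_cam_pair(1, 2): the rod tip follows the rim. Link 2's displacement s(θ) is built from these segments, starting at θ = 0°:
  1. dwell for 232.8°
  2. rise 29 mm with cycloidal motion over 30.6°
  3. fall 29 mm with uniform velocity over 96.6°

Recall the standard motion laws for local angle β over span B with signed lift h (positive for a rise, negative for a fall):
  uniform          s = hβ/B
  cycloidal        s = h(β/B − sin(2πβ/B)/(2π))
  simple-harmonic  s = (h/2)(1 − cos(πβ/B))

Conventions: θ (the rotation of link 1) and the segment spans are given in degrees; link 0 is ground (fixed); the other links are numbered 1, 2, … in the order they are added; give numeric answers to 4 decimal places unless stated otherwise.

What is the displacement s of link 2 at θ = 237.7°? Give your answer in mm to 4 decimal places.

segment 1 (0° to 232.8°, dwell): s unchanged at 0.0000
θ = 237.7° falls in segment 2 (232.8° to 263.4°, cycloidal, h = 29): β = 237.7 − 232.8 = 4.9°, B = 30.6°; Δs = 29·(0.1601 − sin(2π·0.1601)/(2π)) = 0.7448; s = 0.0000 + 0.7448 = 0.7448

0.7448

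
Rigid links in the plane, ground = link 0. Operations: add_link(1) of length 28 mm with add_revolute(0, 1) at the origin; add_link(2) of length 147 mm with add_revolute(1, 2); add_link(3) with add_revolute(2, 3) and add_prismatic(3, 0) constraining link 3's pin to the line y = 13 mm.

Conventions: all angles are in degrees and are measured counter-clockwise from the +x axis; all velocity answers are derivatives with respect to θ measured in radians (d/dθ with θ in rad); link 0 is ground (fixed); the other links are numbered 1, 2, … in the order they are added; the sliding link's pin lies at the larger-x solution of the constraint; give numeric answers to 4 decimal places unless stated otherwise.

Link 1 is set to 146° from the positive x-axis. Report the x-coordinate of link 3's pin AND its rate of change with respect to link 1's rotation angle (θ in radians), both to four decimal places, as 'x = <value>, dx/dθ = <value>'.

geometry: r = 28 mm, L = 147 mm, e = 13 mm
crank pin P = (r cos θ, r sin θ) = (-23.213052, 15.657401)
h = r sin θ − e = 15.657401 − 13 = 2.657401
x = r cos θ + √(L² − h²) = -23.213052 + 146.975978 = 123.762926
dx/dθ = −r sin θ − h·r cos θ/√(L² − h²) (θ in radians; h = 2.657401) = -15.237697

x = 123.7629, dx/dθ = -15.2377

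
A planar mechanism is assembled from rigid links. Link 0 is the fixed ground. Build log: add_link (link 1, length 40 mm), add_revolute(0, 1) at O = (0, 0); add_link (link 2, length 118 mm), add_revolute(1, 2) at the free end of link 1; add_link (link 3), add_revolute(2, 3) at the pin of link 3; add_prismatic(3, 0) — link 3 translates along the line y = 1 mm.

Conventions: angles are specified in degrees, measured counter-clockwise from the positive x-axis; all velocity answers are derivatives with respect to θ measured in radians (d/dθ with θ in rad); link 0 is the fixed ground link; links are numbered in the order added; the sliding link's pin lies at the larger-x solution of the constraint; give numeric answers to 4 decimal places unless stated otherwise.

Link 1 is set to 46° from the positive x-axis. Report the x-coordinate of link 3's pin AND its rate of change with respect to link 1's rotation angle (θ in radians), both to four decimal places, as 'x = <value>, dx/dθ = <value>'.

geometry: r = 40 mm, L = 118 mm, e = 1 mm
crank pin P = (r cos θ, r sin θ) = (27.786335, 28.773592)
h = r sin θ − e = 28.773592 − 1 = 27.773592
x = r cos θ + √(L² − h²) = 27.786335 + 114.684906 = 142.471240
dx/dθ = −r sin θ − h·r cos θ/√(L² − h²) (θ in radians; h = 27.773592) = -35.502693

x = 142.4712, dx/dθ = -35.5027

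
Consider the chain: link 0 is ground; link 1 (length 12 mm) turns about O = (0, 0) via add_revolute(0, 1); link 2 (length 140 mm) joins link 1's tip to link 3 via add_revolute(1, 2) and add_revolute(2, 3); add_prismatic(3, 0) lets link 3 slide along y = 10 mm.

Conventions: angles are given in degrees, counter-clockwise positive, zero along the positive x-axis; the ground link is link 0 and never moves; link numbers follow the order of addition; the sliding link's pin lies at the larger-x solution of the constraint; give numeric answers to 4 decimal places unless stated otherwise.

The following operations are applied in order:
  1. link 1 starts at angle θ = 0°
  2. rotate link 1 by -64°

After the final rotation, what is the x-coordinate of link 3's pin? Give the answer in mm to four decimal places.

geometry: r = 12 mm, L = 140 mm, e = 10 mm; θ starts at 0°
rotate link 1 by -64°: θ ← 0° -64° = -64°
crank pin P = (r cos θ, r sin θ) = (5.260454, -10.785529)
h = r sin θ − e = -10.785529 − 10 = -20.785529
x = r cos θ + √(L² − h²) = 5.260454 + 138.448408 = 143.708862

143.7089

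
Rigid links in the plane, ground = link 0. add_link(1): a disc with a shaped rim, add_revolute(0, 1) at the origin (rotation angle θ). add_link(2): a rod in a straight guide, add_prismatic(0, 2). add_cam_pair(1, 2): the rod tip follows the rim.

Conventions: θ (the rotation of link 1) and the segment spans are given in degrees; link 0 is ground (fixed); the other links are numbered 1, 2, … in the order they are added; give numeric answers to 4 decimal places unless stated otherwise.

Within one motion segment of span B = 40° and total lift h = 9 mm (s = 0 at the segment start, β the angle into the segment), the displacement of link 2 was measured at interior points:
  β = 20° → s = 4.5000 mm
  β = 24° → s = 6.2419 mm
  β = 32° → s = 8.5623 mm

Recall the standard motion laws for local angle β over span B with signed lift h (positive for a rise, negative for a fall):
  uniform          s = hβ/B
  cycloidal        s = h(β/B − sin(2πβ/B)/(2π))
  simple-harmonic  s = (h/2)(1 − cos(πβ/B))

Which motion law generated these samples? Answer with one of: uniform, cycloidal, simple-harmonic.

candidates at β/B = r: uniform s = h·r (linear in β); cycloidal s = h·(r − sin(2πr)/(2π)); simple-harmonic s = (h/2)(1 − cos(πr))
β=20°: printed 4.5000 | uniform 4.5000, cycloidal 4.5000, simple-harmonic 4.5000
β=24°: printed 6.2419 | uniform 5.4000, cycloidal 6.2419, simple-harmonic 5.8906
β=32°: printed 8.5623 | uniform 7.2000, cycloidal 8.5623, simple-harmonic 8.1406
only one law matches every sample → cycloidal

cycloidal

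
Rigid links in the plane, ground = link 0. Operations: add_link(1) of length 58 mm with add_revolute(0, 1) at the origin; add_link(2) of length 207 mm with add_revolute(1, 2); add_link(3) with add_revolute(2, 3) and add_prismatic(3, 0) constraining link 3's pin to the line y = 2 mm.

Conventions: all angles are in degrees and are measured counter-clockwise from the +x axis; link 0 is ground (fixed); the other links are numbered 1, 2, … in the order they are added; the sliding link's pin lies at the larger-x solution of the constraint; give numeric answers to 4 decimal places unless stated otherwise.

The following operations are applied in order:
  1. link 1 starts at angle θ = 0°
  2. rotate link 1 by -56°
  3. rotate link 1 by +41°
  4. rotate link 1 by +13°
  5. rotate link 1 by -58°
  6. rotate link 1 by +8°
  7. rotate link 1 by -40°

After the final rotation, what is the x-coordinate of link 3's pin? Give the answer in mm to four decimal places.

geometry: r = 58 mm, L = 207 mm, e = 2 mm; θ starts at 0°
rotate link 1 by -56°: θ ← 0° -56° = -56°
rotate link 1 by +41°: θ ← -56° +41° = -15°
rotate link 1 by +13°: θ ← -15° +13° = -2°
rotate link 1 by -58°: θ ← -2° -58° = -60°
rotate link 1 by +8°: θ ← -60° +8° = -52°
rotate link 1 by -40°: θ ← -52° -40° = -92°
crank pin P = (r cos θ, r sin θ) = (-2.024171, -57.964668)
h = r sin θ − e = -57.964668 − 2 = -59.964668
x = r cos θ + √(L² − h²) = -2.024171 + 198.124301 = 196.100130

196.1001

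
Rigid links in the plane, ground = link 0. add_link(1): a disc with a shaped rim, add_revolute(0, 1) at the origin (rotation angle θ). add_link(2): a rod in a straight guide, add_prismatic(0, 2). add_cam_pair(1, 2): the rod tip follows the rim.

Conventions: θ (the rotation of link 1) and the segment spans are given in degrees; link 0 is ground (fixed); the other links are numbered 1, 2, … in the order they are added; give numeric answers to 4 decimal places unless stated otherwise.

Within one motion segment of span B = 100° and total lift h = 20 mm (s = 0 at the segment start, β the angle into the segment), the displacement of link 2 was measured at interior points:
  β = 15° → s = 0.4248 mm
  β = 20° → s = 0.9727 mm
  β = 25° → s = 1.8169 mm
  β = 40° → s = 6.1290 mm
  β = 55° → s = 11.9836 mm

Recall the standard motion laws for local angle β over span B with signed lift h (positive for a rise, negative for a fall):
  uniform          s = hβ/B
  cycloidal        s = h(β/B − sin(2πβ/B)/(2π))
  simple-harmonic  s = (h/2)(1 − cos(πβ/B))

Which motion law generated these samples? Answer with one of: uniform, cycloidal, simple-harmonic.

candidates at β/B = r: uniform s = h·r (linear in β); cycloidal s = h·(r − sin(2πr)/(2π)); simple-harmonic s = (h/2)(1 − cos(πr))
β=15°: printed 0.4248 | uniform 3.0000, cycloidal 0.4248, simple-harmonic 1.0899
β=20°: printed 0.9727 | uniform 4.0000, cycloidal 0.9727, simple-harmonic 1.9098
β=25°: printed 1.8169 | uniform 5.0000, cycloidal 1.8169, simple-harmonic 2.9289
β=40°: printed 6.1290 | uniform 8.0000, cycloidal 6.1290, simple-harmonic 6.9098
β=55°: printed 11.9836 | uniform 11.0000, cycloidal 11.9836, simple-harmonic 11.5643
only one law matches every sample → cycloidal

cycloidal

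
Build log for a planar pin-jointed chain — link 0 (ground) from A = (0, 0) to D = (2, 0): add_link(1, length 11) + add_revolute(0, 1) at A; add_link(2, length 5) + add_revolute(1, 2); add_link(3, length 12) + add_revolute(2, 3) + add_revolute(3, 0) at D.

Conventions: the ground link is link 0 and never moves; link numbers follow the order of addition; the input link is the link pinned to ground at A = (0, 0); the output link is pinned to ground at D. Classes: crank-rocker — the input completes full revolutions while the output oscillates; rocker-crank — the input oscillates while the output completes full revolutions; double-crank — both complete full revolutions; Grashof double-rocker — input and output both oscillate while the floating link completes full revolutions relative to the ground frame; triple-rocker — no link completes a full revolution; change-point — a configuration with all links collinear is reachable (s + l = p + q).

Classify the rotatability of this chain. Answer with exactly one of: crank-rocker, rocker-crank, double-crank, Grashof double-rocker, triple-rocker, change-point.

lengths: ground=2, input=11, coupler=5, output=12
sorted: s=2 (shortest), l=12 (longest), p+q=16
s + l = 14 vs p + q = 16
s + l < p + q (Grashof) with shortest = ground link → double-crank

double-crank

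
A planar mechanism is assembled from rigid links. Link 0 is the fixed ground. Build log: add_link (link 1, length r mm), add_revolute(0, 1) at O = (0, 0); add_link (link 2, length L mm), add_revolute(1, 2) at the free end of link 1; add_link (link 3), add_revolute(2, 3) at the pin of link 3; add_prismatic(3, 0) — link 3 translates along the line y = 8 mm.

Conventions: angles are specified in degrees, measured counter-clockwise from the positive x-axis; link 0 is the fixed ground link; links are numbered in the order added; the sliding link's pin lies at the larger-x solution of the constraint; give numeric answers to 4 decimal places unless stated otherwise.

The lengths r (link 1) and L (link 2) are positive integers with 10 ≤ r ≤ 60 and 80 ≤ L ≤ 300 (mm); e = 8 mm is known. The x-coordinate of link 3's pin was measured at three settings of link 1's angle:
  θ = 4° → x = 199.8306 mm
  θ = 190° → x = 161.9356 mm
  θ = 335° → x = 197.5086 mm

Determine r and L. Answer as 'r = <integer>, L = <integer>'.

constraint per measurement: (x − r cos θ)² + (r sin θ − e)² = L²
subtracting the θ₁ and θ₂ equations cancels the r² and L² terms:
r = (x₁² − x₂²) / (2[(x₁cos θ₁ + e sin θ₁) − (x₂cos θ₂ + e sin θ₂)]) = 19.0000 → r = 19
L² = (x₁ − r cos θ₁)² + (r sin θ₁ − e)² = 32760.9975 → L = 181.0000 → L = 181
check at θ₃=335°: x = 197.5086 (printed 197.5086) ✓

r = 19, L = 181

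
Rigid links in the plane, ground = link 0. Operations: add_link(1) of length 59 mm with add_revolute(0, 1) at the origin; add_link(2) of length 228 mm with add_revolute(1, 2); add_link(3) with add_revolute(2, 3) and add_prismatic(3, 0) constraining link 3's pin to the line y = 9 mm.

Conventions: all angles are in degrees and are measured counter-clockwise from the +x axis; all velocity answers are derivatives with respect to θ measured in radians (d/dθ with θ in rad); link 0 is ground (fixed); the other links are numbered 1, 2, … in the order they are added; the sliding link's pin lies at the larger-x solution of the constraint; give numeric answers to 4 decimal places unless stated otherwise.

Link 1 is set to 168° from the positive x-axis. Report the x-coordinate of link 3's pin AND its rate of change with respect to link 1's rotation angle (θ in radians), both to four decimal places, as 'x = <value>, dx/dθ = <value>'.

geometry: r = 59 mm, L = 228 mm, e = 9 mm
crank pin P = (r cos θ, r sin θ) = (-57.710708, 12.266790)
h = r sin θ − e = 12.266790 − 9 = 3.266790
x = r cos θ + √(L² − h²) = -57.710708 + 227.976595 = 170.265887
dx/dθ = −r sin θ − h·r cos θ/√(L² − h²) (θ in radians; h = 3.266790) = -11.439824

x = 170.2659, dx/dθ = -11.4398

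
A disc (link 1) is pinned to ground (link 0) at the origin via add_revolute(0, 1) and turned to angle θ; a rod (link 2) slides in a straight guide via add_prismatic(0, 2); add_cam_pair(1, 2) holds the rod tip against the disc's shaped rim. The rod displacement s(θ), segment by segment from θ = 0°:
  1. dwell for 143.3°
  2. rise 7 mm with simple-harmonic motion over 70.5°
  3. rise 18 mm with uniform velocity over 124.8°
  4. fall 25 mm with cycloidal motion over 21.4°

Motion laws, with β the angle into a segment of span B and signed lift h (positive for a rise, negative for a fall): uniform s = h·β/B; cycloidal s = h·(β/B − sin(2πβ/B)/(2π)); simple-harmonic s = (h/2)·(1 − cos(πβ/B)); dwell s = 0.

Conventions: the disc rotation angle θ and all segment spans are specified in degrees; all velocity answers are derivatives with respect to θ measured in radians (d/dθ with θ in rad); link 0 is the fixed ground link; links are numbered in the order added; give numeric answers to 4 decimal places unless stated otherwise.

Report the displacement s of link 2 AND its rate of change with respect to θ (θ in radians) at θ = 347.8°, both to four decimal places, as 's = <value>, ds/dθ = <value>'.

segment 1 (0° to 143.3°, dwell): s unchanged at 0.0000
segment 2 (143.3° to 213.8°, simple-harmonic, h = 7) is passed completely: s = 0.0000 + (7) = 7.0000
segment 3 (213.8° to 338.6°, uniform, h = 18) is passed completely: s = 7.0000 + (18) = 25.0000
θ = 347.8° falls in segment 4 (338.6° to 360°, cycloidal, h = -25): β = 347.8 − 338.6 = 9.2°, B = 21.4°; Δs = -25·(0.4299 − sin(2π·0.4299)/(2π)) = -9.0514; s = 25.0000 − 9.0514 = 15.9486
velocity in seg [338.6°–360°] (cycloidal), θ in radians: β = 9.2° = 0.1606 rad, B = 21.4° = 0.3735 rad; ds/dθ = (h/B)(1 − cos(2πβ/B)) = ((-25)/0.3735)(1 − cos(2π·0.4299)) = -127.481561 mm/rad

s = 15.9486, ds/dθ = -127.4816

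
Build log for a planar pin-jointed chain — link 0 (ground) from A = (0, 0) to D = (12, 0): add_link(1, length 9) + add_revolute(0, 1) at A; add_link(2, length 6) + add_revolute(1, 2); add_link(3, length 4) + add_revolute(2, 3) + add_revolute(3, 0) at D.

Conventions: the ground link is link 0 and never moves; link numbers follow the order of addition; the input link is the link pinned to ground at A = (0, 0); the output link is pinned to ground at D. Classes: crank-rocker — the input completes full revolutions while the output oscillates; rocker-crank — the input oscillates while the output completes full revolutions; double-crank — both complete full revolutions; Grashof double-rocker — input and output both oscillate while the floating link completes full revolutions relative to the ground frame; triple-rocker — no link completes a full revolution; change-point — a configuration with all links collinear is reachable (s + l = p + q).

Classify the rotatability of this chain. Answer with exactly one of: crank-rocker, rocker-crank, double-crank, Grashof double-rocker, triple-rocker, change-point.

lengths: ground=12, input=9, coupler=6, output=4
sorted: s=4 (shortest), l=12 (longest), p+q=15
s + l = 16 vs p + q = 15
s + l > p + q → non-Grashof → no link fully rotates → triple-rocker

triple-rocker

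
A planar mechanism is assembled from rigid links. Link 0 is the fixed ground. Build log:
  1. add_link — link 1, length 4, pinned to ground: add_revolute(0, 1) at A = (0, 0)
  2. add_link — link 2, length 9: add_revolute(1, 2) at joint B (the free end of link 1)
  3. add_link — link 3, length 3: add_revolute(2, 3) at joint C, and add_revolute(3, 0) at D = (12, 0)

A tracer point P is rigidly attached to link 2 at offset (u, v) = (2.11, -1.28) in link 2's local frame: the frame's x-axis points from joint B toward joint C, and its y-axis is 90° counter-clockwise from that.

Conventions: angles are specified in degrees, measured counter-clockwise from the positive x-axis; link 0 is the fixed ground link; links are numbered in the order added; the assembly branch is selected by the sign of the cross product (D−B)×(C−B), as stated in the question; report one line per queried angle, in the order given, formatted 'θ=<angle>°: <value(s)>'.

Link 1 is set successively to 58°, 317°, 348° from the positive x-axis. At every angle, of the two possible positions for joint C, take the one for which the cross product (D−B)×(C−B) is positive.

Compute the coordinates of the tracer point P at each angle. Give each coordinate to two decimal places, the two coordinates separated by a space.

A=(0,0), D=(12.00,0)
θ=58°: B = A + 4.00·(cos58°, sin58°) = (2.1197, 3.3922)
θ=58°: |BD| = 10.4464
θ=58°: circle(B,9.00) ∩ circle(D,3.00): a=8.6694, h=2.4170
θ=58°:   candidates: C₊=(11.1041,2.8631) cross=25.249; C₋=(9.5344,-1.7090) cross=-25.249
θ=58°:   branch + wants cross > 0 → take C=(11.1041,2.8631) (cross=25.249)
θ=58°: ex = (C−B)/|BC| = (0.9983,-0.0588); ey = (0.0588,0.9983)
θ=58°: P = B + 2.11·ex + -1.28·ey = (4.1508,1.9904)
θ=317°: B = A + 4.00·(cos317°, sin317°) = (2.9254, -2.7280)
θ=317°: |BD| = 9.4758
θ=317°: circle(B,9.00) ∩ circle(D,3.00): a=8.5370, h=2.8494
θ=317°:   candidates: C₊=(10.2807,2.4585) cross=27.000; C₋=(11.9213,-2.9990) cross=-27.000
θ=317°:   branch + wants cross > 0 → take C=(10.2807,2.4585) (cross=27.000)
θ=317°: ex = (C−B)/|BC| = (0.8173,0.5763); ey = (-0.5763,0.8173)
θ=317°: P = B + 2.11·ex + -1.28·ey = (5.3875,-2.5581)
θ=348°: B = A + 4.00·(cos348°, sin348°) = (3.9126, -0.8316)
θ=348°: |BD| = 8.1301
θ=348°: circle(B,9.00) ∩ circle(D,3.00): a=8.4930, h=2.9780
θ=348°:   candidates: C₊=(12.0565,2.9995) cross=24.211; C₋=(12.6657,-2.9252) cross=-24.211
θ=348°:   branch + wants cross > 0 → take C=(12.0565,2.9995) (cross=24.211)
θ=348°: ex = (C−B)/|BC| = (0.9049,0.4257); ey = (-0.4257,0.9049)
θ=348°: P = B + 2.11·ex + -1.28·ey = (6.3667,-1.0917)

θ=58°: 4.15 1.99
θ=317°: 5.39 -2.56
θ=348°: 6.37 -1.09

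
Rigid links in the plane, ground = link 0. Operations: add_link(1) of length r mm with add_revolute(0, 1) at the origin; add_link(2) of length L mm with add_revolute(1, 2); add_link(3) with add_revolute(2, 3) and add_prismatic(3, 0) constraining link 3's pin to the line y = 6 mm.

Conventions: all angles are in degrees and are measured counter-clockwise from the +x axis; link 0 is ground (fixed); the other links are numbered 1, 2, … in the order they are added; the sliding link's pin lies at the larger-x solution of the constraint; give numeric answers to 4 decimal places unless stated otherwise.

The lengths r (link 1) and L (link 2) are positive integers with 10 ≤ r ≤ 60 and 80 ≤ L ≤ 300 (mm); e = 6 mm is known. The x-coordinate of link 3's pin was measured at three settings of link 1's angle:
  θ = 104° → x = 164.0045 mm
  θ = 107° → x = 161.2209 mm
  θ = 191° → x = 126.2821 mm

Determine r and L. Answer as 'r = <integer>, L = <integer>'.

constraint per measurement: (x − r cos θ)² + (r sin θ − e)² = L²
subtracting the θ₁ and θ₂ equations cancels the r² and L² terms:
r = (x₁² − x₂²) / (2[(x₁cos θ₁ + e sin θ₁) − (x₂cos θ₂ + e sin θ₂)]) = 60.0004 → r = 60
L² = (x₁ − r cos θ₁)² + (r sin θ₁ − e)² = 34596.0166 → L = 186.0000 → L = 186
check at θ₃=191°: x = 126.2821 (printed 126.2821) ✓

r = 60, L = 186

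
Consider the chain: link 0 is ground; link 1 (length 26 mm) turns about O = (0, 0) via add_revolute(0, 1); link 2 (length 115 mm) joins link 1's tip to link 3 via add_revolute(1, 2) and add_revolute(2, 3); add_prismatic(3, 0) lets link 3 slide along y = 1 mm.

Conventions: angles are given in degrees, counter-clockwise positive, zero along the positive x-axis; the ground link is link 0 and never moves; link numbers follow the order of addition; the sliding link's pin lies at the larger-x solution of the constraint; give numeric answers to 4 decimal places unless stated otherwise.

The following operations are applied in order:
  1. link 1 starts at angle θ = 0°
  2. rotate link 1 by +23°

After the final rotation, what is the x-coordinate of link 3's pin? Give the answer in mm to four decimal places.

geometry: r = 26 mm, L = 115 mm, e = 1 mm; θ starts at 0°
rotate link 1 by +23°: θ ← 0° +23° = 23°
crank pin P = (r cos θ, r sin θ) = (23.933126, 10.159009)
h = r sin θ − e = 10.159009 − 1 = 9.159009
x = r cos θ + √(L² − h²) = 23.933126 + 114.634692 = 138.567818

138.5678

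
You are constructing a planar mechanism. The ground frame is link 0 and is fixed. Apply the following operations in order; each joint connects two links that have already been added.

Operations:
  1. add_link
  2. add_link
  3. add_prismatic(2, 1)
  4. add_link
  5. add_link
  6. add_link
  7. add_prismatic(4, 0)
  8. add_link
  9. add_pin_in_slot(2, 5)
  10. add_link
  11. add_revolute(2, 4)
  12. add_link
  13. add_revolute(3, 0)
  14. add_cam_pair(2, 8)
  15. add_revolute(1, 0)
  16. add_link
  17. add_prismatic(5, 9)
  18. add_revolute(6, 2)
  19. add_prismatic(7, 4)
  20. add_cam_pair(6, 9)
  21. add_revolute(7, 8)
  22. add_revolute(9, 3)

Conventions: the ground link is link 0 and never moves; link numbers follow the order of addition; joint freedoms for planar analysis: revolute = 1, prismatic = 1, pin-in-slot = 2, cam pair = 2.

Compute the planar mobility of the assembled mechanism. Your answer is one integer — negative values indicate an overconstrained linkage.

(L,J1,J2)=(1,0,0); link0 fixed
link1: (2,0,0)
link2: (3,0,0)
P 2-1 [J1]: (3,1,0)
link3: (4,1,0)
link4: (5,1,0)
link5: (6,1,0)
P 4-0 [J1]: (6,2,0)
link6: (7,2,0)
PS 2-5 [J2]: (7,2,1)
link7: (8,2,1)
R 2-4 [J1]: (8,3,1)
link8: (9,3,1)
R 3-0 [J1]: (9,4,1)
C 2-8 [J2]: (9,4,2)
R 1-0 [J1]: (9,5,2)
link9: (10,5,2)
P 5-9 [J1]: (10,6,2)
R 6-2 [J1]: (10,7,2)
P 7-4 [J1]: (10,8,2)
C 6-9 [J2]: (10,8,3)
R 7-8 [J1]: (10,9,3)
R 9-3 [J1]: (10,10,3)
Grübler: 3·9 − 2·10 − 3 = 4

M = 4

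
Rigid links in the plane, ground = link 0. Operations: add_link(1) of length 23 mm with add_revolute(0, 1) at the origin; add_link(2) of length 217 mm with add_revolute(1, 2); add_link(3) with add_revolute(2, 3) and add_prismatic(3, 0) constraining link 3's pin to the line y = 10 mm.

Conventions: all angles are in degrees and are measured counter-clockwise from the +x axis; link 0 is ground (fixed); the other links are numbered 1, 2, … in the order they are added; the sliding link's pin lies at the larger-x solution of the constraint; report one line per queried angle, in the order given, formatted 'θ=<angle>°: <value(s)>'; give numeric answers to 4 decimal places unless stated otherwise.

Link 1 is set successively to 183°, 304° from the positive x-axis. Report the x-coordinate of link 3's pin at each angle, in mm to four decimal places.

geometry: r = 23 mm, L = 217 mm, e = 10 mm
θ=183°: crank pin P = (r cos θ, r sin θ) = (-22.968479, -1.203727)
θ=183°: h = r sin θ − e = -1.203727 − 10 = -11.203727
θ=183°: x = r cos θ + √(L² − h²) = -22.968479 + 216.710582 = 193.742103
θ=304°: crank pin P = (r cos θ, r sin θ) = (12.861437, -19.067864)
θ=304°: h = r sin θ − e = -19.067864 − 10 = -29.067864
θ=304°: x = r cos θ + √(L² − h²) = 12.861437 + 215.044319 = 227.905756

θ=183°: 193.7421
θ=304°: 227.9058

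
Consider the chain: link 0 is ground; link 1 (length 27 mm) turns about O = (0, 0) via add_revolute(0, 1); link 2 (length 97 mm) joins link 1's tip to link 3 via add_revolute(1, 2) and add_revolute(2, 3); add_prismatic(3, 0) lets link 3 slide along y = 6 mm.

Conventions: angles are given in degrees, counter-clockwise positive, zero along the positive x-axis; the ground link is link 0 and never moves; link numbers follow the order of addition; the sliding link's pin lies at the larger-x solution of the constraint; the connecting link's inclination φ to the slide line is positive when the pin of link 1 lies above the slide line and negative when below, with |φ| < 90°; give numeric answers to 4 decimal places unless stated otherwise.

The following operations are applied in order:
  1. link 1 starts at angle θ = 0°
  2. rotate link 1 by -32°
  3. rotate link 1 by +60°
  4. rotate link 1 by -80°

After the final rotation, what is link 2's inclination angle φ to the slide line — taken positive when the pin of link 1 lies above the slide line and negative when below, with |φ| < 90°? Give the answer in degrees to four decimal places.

geometry: r = 27 mm, L = 97 mm, e = 6 mm; θ starts at 0°
rotate link 1 by -32°: θ ← 0° -32° = -32°
rotate link 1 by +60°: θ ← -32° +60° = 28°
rotate link 1 by -80°: θ ← 28° -80° = -52°
h = r sin θ − e = -21.276290 − 6 = -27.276290
sin φ = h / L = -27.276290 / 97 = -0.28119887
φ = arcsin(-0.28119887) = -16.331770°

-16.3318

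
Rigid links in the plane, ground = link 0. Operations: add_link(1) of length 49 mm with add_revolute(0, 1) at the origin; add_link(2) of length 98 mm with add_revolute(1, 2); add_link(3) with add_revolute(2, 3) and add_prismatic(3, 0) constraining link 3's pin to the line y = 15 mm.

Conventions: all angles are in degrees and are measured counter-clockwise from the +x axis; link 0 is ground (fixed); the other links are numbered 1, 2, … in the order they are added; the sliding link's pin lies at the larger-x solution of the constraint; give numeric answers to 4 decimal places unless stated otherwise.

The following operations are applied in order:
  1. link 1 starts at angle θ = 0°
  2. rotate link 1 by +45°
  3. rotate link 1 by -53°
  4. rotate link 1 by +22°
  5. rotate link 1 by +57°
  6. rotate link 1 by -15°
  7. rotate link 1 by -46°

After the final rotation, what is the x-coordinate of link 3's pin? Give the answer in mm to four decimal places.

geometry: r = 49 mm, L = 98 mm, e = 15 mm; θ starts at 0°
rotate link 1 by +45°: θ ← 0° +45° = 45°
rotate link 1 by -53°: θ ← 45° -53° = -8°
rotate link 1 by +22°: θ ← -8° +22° = 14°
rotate link 1 by +57°: θ ← 14° +57° = 71°
rotate link 1 by -15°: θ ← 71° -15° = 56°
rotate link 1 by -46°: θ ← 56° -46° = 10°
crank pin P = (r cos θ, r sin θ) = (48.255580, 8.508761)
h = r sin θ − e = 8.508761 − 15 = -6.491239
x = r cos θ + √(L² − h²) = 48.255580 + 97.784783 = 146.040363

146.0404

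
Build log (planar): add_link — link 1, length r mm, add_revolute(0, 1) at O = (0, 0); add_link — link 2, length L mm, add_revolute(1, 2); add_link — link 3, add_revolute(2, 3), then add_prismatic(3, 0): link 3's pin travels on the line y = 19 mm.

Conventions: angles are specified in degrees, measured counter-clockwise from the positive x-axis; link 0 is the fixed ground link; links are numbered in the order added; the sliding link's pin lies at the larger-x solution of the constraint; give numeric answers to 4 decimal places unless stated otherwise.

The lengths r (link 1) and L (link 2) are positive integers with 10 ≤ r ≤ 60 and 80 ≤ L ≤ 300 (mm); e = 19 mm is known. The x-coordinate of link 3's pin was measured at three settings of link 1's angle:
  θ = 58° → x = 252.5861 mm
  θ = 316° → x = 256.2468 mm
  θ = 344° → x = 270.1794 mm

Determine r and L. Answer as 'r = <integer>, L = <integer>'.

constraint per measurement: (x − r cos θ)² + (r sin θ − e)² = L²
subtracting the θ₁ and θ₂ equations cancels the r² and L² terms:
r = (x₁² − x₂²) / (2[(x₁cos θ₁ + e sin θ₁) − (x₂cos θ₂ + e sin θ₂)]) = 44.0000 → r = 44
L² = (x₁ − r cos θ₁)² + (r sin θ₁ − e)² = 52899.9804 → L = 230.0000 → L = 230
check at θ₃=344°: x = 270.1794 (printed 270.1794) ✓

r = 44, L = 230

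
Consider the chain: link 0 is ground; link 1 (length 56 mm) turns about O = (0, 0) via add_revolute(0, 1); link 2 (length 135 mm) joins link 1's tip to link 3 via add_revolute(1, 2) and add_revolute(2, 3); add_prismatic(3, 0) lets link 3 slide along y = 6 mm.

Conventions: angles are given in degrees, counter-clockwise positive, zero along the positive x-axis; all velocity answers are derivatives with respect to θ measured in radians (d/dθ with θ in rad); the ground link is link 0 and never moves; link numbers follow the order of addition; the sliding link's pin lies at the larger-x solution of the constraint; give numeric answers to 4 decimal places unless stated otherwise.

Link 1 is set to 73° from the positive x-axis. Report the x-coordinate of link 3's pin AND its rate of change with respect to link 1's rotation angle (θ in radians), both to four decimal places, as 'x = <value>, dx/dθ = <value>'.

geometry: r = 56 mm, L = 135 mm, e = 6 mm
crank pin P = (r cos θ, r sin θ) = (16.372815, 53.553066)
h = r sin θ − e = 53.553066 − 6 = 47.553066
x = r cos θ + √(L² − h²) = 16.372815 + 126.347560 = 142.720375
dx/dθ = −r sin θ − h·r cos θ/√(L² − h²) (θ in radians; h = 47.553066) = -59.715256

x = 142.7204, dx/dθ = -59.7153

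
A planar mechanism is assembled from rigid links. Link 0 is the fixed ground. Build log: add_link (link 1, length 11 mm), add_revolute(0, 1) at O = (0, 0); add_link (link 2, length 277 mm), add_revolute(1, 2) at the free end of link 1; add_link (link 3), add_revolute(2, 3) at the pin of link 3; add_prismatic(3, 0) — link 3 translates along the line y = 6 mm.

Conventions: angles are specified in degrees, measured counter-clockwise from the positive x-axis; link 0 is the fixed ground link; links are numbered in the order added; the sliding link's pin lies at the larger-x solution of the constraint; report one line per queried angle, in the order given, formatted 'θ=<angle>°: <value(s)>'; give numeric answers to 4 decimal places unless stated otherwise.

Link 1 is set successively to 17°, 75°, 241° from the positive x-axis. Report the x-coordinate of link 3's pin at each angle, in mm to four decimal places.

geometry: r = 11 mm, L = 277 mm, e = 6 mm
θ=17°: crank pin P = (r cos θ, r sin θ) = (10.519352, 3.216089)
θ=17°: h = r sin θ − e = 3.216089 − 6 = -2.783911
θ=17°: x = r cos θ + √(L² − h²) = 10.519352 + 276.986010 = 287.505363
θ=75°: crank pin P = (r cos θ, r sin θ) = (2.847009, 10.625184)
θ=75°: h = r sin θ − e = 10.625184 − 6 = 4.625184
θ=75°: x = r cos θ + √(L² − h²) = 2.847009 + 276.961383 = 279.808392
θ=241°: crank pin P = (r cos θ, r sin θ) = (-5.332906, -9.620817)
θ=241°: h = r sin θ − e = -9.620817 − 6 = -15.620817
θ=241°: x = r cos θ + √(L² − h²) = -5.332906 + 276.559198 = 271.226292

θ=17°: 287.5054
θ=75°: 279.8084
θ=241°: 271.2263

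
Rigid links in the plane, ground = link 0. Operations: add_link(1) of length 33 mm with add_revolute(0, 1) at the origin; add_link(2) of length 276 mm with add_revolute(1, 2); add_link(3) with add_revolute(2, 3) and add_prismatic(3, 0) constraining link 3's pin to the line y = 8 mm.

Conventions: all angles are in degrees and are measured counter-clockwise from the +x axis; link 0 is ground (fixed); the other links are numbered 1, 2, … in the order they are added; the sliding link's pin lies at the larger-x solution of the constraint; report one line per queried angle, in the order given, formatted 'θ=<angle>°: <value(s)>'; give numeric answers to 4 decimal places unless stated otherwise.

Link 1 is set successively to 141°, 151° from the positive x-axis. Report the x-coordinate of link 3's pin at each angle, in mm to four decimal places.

geometry: r = 33 mm, L = 276 mm, e = 8 mm
θ=141°: crank pin P = (r cos θ, r sin θ) = (-25.645817, 20.767573)
θ=141°: h = r sin θ − e = 20.767573 − 8 = 12.767573
θ=141°: x = r cos θ + √(L² − h²) = -25.645817 + 275.704532 = 250.058715
θ=151°: crank pin P = (r cos θ, r sin θ) = (-28.862450, 15.998717)
θ=151°: h = r sin θ − e = 15.998717 − 8 = 7.998717
θ=151°: x = r cos θ + √(L² − h²) = -28.862450 + 275.884071 = 247.021620

θ=141°: 250.0587
θ=151°: 247.0216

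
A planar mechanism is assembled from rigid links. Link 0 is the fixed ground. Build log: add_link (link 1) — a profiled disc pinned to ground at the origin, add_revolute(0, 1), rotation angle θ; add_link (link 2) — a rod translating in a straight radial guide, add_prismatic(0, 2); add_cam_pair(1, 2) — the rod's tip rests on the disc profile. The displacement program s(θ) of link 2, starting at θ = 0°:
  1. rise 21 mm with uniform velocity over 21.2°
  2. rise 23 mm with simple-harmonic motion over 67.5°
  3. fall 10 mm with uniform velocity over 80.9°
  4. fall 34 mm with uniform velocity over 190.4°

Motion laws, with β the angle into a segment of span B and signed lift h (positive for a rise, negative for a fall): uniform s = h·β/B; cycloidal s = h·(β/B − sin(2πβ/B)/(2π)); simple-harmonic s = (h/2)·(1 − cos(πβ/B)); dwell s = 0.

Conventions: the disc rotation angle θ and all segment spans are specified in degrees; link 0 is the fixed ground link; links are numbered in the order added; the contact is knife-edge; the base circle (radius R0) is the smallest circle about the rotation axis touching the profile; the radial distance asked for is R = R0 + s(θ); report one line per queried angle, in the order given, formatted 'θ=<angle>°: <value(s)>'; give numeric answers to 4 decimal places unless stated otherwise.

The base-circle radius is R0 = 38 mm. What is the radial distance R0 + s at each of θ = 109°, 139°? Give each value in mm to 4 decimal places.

seg 1 [0°–21.2°] uniform, h=21: full span → s += 21 → s = 21.0000
seg 2 [21.2°–88.7°] simple-harmonic, h=23: full span → s += 23 → s = 44.0000
seg 3 [88.7°–169.6°] uniform, h=-10: θ=109° here. β=20.3, B=80.9. -10·20.3/80.9 = -2.5093 → s = 41.4907
seg 3 [88.7°–169.6°] uniform, h=-10: θ=139° here. β=50.3, B=80.9. -10·50.3/80.9 = -6.2176 → s = 37.7824
θ=109°: R = R0 + s = 38 + 41.4907 = 79.4907
θ=139°: R = R0 + s = 38 + 37.7824 = 75.7824

θ=109°: 79.4907
θ=139°: 75.7824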